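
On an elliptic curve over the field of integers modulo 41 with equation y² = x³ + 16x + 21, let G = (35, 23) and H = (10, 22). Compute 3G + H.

(10, 22)

First 3G:
Repeated addition: build up to 3G.
2G: tangent at (35, 23): λ = (3·35² + 16)/(2·23) ≡ 1/5. 5⁻¹ ≡ 33 (mod 41), so λ ≡ 1·33 ≡ 33.
  x = λ² - 35 - 35 = 1089 - 70 ≡ 35; y = λ·(35 - 35) - 23 ≡ 18. → (35, 18)
3G: (35, 18) + (35, 23): same x and y₁ ≡ -y₂, so the sum is ∞.
3G = ∞.
Finally 3G + H:
∞ + (10, 22) = (10, 22) (identity).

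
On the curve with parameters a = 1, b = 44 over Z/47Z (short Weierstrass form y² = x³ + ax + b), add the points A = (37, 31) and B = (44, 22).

(30, 7)

(37, 31) + (44, 22). λ = (22 - 31)/(44 - 37) ≡ 38/7 mod 47. 7⁻¹ ≡ 27 (mod 47), so λ ≡ 39.
  x = λ² - 37 - 44 = 1521 - 81 ≡ 30; y = λ·(37 - 30) - 31 ≡ 7. → (30, 7)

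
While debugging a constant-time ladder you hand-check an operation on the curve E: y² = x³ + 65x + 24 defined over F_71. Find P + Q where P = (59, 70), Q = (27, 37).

(59, 70) + (27, 37). λ = (37 - 70)/(27 - 59) ≡ 38/39 mod 71. 39⁻¹ ≡ 51 (mod 71), so λ ≡ 21.
  x = λ² - 59 - 27 = 441 - 86 ≡ 0; y = λ·(59 - 0) - 70 ≡ 33. → (0, 33)

(0, 33)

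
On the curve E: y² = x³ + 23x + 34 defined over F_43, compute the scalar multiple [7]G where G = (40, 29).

Repeated addition: build up to 7G.
2G: tangent at (40, 29): λ = (3·40² + 23)/(2·29) ≡ 7/15. 15⁻¹ ≡ 23 (mod 43), so λ ≡ 7·23 ≡ 32.
  x = λ² - 40 - 40 = 1024 - 80 ≡ 41; y = λ·(40 - 41) - 29 ≡ 25. → (41, 25)
3G: (41, 25) + (40, 29). λ = (29 - 25)/(40 - 41) ≡ 4/42 mod 43. 42⁻¹ ≡ 42 (mod 43), so λ ≡ 39.
  x = λ² - 41 - 40 = 1521 - 81 ≡ 21; y = λ·(41 - 21) - 25 ≡ 24. → (21, 24)
4G: (21, 24) + (40, 29). λ = (29 - 24)/(40 - 21) ≡ 5/19 mod 43. 19⁻¹ ≡ 34 (mod 43), so λ ≡ 41.
  x = λ² - 21 - 40 = 1681 - 61 ≡ 29; y = λ·(21 - 29) - 24 ≡ 35. → (29, 35)
5G: (29, 35) + (40, 29). λ = (29 - 35)/(40 - 29) ≡ 37/11 mod 43. 11⁻¹ ≡ 4 (mod 43), so λ ≡ 19.
  x = λ² - 29 - 40 = 361 - 69 ≡ 34; y = λ·(29 - 34) - 35 ≡ 42. → (34, 42)
6G: (34, 42) + (40, 29). λ = (29 - 42)/(40 - 34) ≡ 30/6 mod 43. 6⁻¹ ≡ 36 (mod 43), so λ ≡ 5.
  x = λ² - 34 - 40 = 25 - 74 ≡ 37; y = λ·(34 - 37) - 42 ≡ 29. → (37, 29)
7G: (37, 29) + (40, 29). λ = (29 - 29)/(40 - 37) ≡ 0/3 mod 43. 3⁻¹ ≡ 29 (mod 43), so λ ≡ 0.
  x = λ² - 37 - 40 = 0 - 77 ≡ 9; y = λ·(37 - 9) - 29 ≡ 14. → (9, 14)

(9, 14)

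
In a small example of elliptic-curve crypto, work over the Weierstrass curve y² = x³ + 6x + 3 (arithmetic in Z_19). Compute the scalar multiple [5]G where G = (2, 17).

Double-and-add on 5 = (101)₂. Start with G = (2, 17) for the leading 1-bit.
double: tangent at (2, 17): λ = (3·2² + 6)/(2·17) ≡ 18/15. 15⁻¹ ≡ 14 (mod 19), so λ ≡ 18·14 ≡ 5.
  x = λ² - 2 - 2 = 25 - 4 ≡ 2; y = λ·(2 - 2) - 17 ≡ 2. → (2, 2)
double: tangent at (2, 2): λ = (3·2² + 6)/(2·2) ≡ 18/4. 4⁻¹ ≡ 5 (mod 19), so λ ≡ 18·5 ≡ 14.
  x = λ² - 2 - 2 = 196 - 4 ≡ 2; y = λ·(2 - 2) - 2 ≡ 17. → (2, 17)
add G: tangent at (2, 17): λ = (3·2² + 6)/(2·17) ≡ 18/15. 15⁻¹ ≡ 14 (mod 19), so λ ≡ 18·14 ≡ 5.
  x = λ² - 2 - 2 = 25 - 4 ≡ 2; y = λ·(2 - 2) - 17 ≡ 2. → (2, 2)

(2, 2)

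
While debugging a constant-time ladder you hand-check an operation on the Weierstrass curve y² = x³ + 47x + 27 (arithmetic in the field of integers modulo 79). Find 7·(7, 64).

Write G = (7, 64).
Repeated addition: build up to 7G.
2G: tangent at (7, 64): λ = (3·7² + 47)/(2·64) ≡ 36/49. 49⁻¹ ≡ 50 (mod 79) since 49·50 = 2450 ≡ 1, so λ ≡ 36·50 ≡ 62.
  x = λ² - 7 - 7 = 3844 - 14 ≡ 38; y = λ·(7 - 38) - 64 ≡ 68. → (38, 68)
3G: (38, 68) + (7, 64). λ = (64 - 68)/(7 - 38) ≡ 75/48 mod 79. 48⁻¹ ≡ 28 (mod 79) since 48·28 = 1344 ≡ 1, so λ ≡ 46.
  x = λ² - 38 - 7 = 2116 - 45 ≡ 17; y = λ·(38 - 17) - 68 ≡ 29. → (17, 29)
4G: (17, 29) + (7, 64). λ = (64 - 29)/(7 - 17) ≡ 35/69 mod 79. 69⁻¹ ≡ 71 (mod 79) since 69·71 = 4899 ≡ 1, so λ ≡ 36.
  x = λ² - 17 - 7 = 1296 - 24 ≡ 8; y = λ·(17 - 8) - 29 ≡ 58. → (8, 58)
5G: (8, 58) + (7, 64). λ = (64 - 58)/(7 - 8) ≡ 6/78 mod 79. 78⁻¹ ≡ 78 (mod 79), so λ ≡ 73.
  x = λ² - 8 - 7 = 5329 - 15 ≡ 21; y = λ·(8 - 21) - 58 ≡ 20. → (21, 20)
6G: (21, 20) + (7, 64). λ = (64 - 20)/(7 - 21) ≡ 44/65 mod 79. 65⁻¹ ≡ 62 (mod 79), so λ ≡ 42.
  x = λ² - 21 - 7 = 1764 - 28 ≡ 77; y = λ·(21 - 77) - 20 ≡ 77. → (77, 77)
7G: (77, 77) + (7, 64). λ = (64 - 77)/(7 - 77) ≡ 66/9 mod 79. 9⁻¹ ≡ 44 (mod 79), so λ ≡ 60.
  x = λ² - 77 - 7 = 3600 - 84 ≡ 40; y = λ·(77 - 40) - 77 ≡ 10. → (40, 10)

(40, 10)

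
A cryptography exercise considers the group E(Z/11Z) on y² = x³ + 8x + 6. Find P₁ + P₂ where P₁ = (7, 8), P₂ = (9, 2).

(4, 5)

(7, 8) + (9, 2). λ = (2 - 8)/(9 - 7) ≡ 5/2 mod 11. 2⁻¹ ≡ 6 (mod 11), so λ ≡ 8.
  x = λ² - 7 - 9 = 64 - 16 ≡ 4; y = λ·(7 - 4) - 8 ≡ 5. → (4, 5)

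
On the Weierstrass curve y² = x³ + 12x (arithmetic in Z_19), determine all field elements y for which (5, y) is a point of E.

none

x³ + 12x + 0 = 185 ≡ 14 (mod 19).
14 is a non-residue mod 19; no y exists.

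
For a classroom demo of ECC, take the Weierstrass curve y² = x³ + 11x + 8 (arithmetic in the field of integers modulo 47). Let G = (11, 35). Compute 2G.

tangent at (11, 35): λ = (3·11² + 11)/(2·35) ≡ 45/23. 23⁻¹ ≡ 45 (mod 47), so λ ≡ 45·45 ≡ 4.
  x = λ² - 11 - 11 = 16 - 22 ≡ 41; y = λ·(11 - 41) - 35 ≡ 33. → (41, 33)

(41, 33)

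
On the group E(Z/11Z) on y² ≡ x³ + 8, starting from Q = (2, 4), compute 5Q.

(2, 7)

Double-and-add on 5 = (101)₂. Start with Q = (2, 4) for the leading 1-bit.
double: tangent at (2, 4): λ = (3·2² + 0)/(2·4) ≡ 1/8. 8⁻¹ ≡ 7 (mod 11), so λ ≡ 1·7 ≡ 7.
  x = λ² - 2 - 2 = 49 - 4 ≡ 1; y = λ·(2 - 1) - 4 ≡ 3. → (1, 3)
double: tangent at (1, 3): λ = (3·1² + 0)/(2·3) ≡ 3/6. 6⁻¹ ≡ 2 (mod 11), so λ ≡ 3·2 ≡ 6.
  x = λ² - 1 - 1 = 36 - 2 ≡ 1; y = λ·(1 - 1) - 3 ≡ 8. → (1, 8)
add Q: (1, 8) + (2, 4). λ = (4 - 8)/(2 - 1) ≡ 7/1 mod 11. 1⁻¹ ≡ 1 (mod 11), so λ ≡ 7.
  x = λ² - 1 - 2 = 49 - 3 ≡ 2; y = λ·(1 - 2) - 8 ≡ 7. → (2, 7)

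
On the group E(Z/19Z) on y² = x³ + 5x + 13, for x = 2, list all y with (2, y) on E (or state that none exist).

x³ + 5x + 13 = 31 ≡ 12 (mod 19).
12 is a non-residue mod 19; no y exists.

none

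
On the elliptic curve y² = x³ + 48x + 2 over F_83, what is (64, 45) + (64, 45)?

tangent at (64, 45): λ = (3·64² + 48)/(2·45) ≡ 52/7. 7⁻¹ ≡ 12 (mod 83), so λ ≡ 52·12 ≡ 43.
  x = λ² - 64 - 64 = 1849 - 128 ≡ 61; y = λ·(64 - 61) - 45 ≡ 1. → (61, 1)

(61, 1)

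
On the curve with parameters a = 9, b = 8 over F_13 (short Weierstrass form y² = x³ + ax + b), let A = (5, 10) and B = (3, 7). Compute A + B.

(4, 11)

(5, 10) + (3, 7). λ = (7 - 10)/(3 - 5) ≡ 10/11 mod 13. 11⁻¹ ≡ 6 (mod 13), so λ ≡ 8.
  x = λ² - 5 - 3 = 64 - 8 ≡ 4; y = λ·(5 - 4) - 10 ≡ 11. → (4, 11)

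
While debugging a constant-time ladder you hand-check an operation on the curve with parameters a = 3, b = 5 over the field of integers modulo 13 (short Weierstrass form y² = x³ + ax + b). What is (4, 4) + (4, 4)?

tangent at (4, 4): λ = (3·4² + 3)/(2·4) ≡ 12/8. 8⁻¹ ≡ 5 (mod 13) since 8·5 = 40 ≡ 1, so λ ≡ 12·5 ≡ 8.
  x = λ² - 4 - 4 = 64 - 8 ≡ 4; y = λ·(4 - 4) - 4 ≡ 9. → (4, 9)

(4, 9)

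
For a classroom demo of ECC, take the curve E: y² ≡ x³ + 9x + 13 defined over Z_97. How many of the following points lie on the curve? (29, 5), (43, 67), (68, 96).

2

(29, 5): 5² ≡ 25, rhs ≡ 25 → on.
(43, 67): 67² ≡ 27, rhs ≡ 76 → off.
(68, 96): 96² ≡ 1, rhs ≡ 1 → on.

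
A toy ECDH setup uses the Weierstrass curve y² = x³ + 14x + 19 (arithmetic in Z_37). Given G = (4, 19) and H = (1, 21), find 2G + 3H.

O

First 2G:
Repeated addition: build up to 2G.
2G: tangent at (4, 19): λ = (3·4² + 14)/(2·19) ≡ 25/1. 1⁻¹ ≡ 1 (mod 37), so λ ≡ 25·1 ≡ 25.
  x = λ² - 4 - 4 = 625 - 8 ≡ 25; y = λ·(4 - 25) - 19 ≡ 11. → (25, 11)
2G = (25, 11).
Next 3H:
Repeated addition: build up to 3H.
2H: tangent at (1, 21): λ = (3·1² + 14)/(2·21) ≡ 17/5. 5⁻¹ ≡ 15 (mod 37) since 5·15 = 75 ≡ 1, so λ ≡ 17·15 ≡ 33.
  x = λ² - 1 - 1 = 1089 - 2 ≡ 14; y = λ·(1 - 14) - 21 ≡ 31. → (14, 31)
3H: (14, 31) + (1, 21). λ = (21 - 31)/(1 - 14) ≡ 27/24 mod 37. 24⁻¹ ≡ 17 (mod 37) since 24·17 = 408 ≡ 1, so λ ≡ 15.
  x = λ² - 14 - 1 = 225 - 15 ≡ 25; y = λ·(14 - 25) - 31 ≡ 26. → (25, 26)
3H = (25, 26).
Finally 2G + 3H:
(25, 11) + (25, 26): same x and y₁ ≡ -y₂, so the sum is ∞.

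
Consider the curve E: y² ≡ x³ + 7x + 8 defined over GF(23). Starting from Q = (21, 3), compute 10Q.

Double-and-add on 10 = (1010)₂. Start with Q = (21, 3) for the leading 1-bit.
double: tangent at (21, 3): λ = (3·21² + 7)/(2·3) ≡ 19/6. 6⁻¹ ≡ 4 (mod 23) since 6·4 = 24 ≡ 1, so λ ≡ 19·4 ≡ 7.
  x = λ² - 21 - 21 = 49 - 42 ≡ 7; y = λ·(21 - 7) - 3 ≡ 3. → (7, 3)
double: tangent at (7, 3): λ = (3·7² + 7)/(2·3) ≡ 16/6. 6⁻¹ ≡ 4 (mod 23) since 6·4 = 24 ≡ 1, so λ ≡ 16·4 ≡ 18.
  x = λ² - 7 - 7 = 324 - 14 ≡ 11; y = λ·(7 - 11) - 3 ≡ 17. → (11, 17)
add Q: (11, 17) + (21, 3). λ = (3 - 17)/(21 - 11) ≡ 9/10 mod 23. 10⁻¹ ≡ 7 (mod 23) since 10·7 = 70 ≡ 1, so λ ≡ 17.
  x = λ² - 11 - 21 = 289 - 32 ≡ 4; y = λ·(11 - 4) - 17 ≡ 10. → (4, 10)
double: tangent at (4, 10): λ = (3·4² + 7)/(2·10) ≡ 9/20. 20⁻¹ ≡ 15 (mod 23) since 20·15 = 300 ≡ 1, so λ ≡ 9·15 ≡ 20.
  x = λ² - 4 - 4 = 400 - 8 ≡ 1; y = λ·(4 - 1) - 10 ≡ 4. → (1, 4)

(1, 4)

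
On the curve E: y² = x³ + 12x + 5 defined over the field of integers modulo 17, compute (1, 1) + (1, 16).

The two points share x = 1 and their y-coordinates satisfy 1 + 16 ≡ 0 (mod 17), so they are inverses. Their sum is the point at infinity.

O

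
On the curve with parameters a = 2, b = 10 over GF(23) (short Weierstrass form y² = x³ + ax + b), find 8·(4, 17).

(1, 6)

Write P = (4, 17).
Repeated addition: build up to 8P.
2P: tangent at (4, 17): λ = (3·4² + 2)/(2·17) ≡ 4/11. 11⁻¹ ≡ 21 (mod 23), so λ ≡ 4·21 ≡ 15.
  x = λ² - 4 - 4 = 225 - 8 ≡ 10; y = λ·(4 - 10) - 17 ≡ 8. → (10, 8)
3P: (10, 8) + (4, 17). λ = (17 - 8)/(4 - 10) ≡ 9/17 mod 23. 17⁻¹ ≡ 19 (mod 23) since 17·19 = 323 ≡ 1, so λ ≡ 10.
  x = λ² - 10 - 4 = 100 - 14 ≡ 17; y = λ·(10 - 17) - 8 ≡ 14. → (17, 14)
4P: (17, 14) + (4, 17). λ = (17 - 14)/(4 - 17) ≡ 3/10 mod 23. 10⁻¹ ≡ 7 (mod 23), so λ ≡ 21.
  x = λ² - 17 - 4 = 441 - 21 ≡ 6; y = λ·(17 - 6) - 14 ≡ 10. → (6, 10)
5P: (6, 10) + (4, 17). λ = (17 - 10)/(4 - 6) ≡ 7/21 mod 23. 21⁻¹ ≡ 11 (mod 23), so λ ≡ 8.
  x = λ² - 6 - 4 = 64 - 10 ≡ 8; y = λ·(6 - 8) - 10 ≡ 20. → (8, 20)
6P: (8, 20) + (4, 17). λ = (17 - 20)/(4 - 8) ≡ 20/19 mod 23. 19⁻¹ ≡ 17 (mod 23) since 19·17 = 323 ≡ 1, so λ ≡ 18.
  x = λ² - 8 - 4 = 324 - 12 ≡ 13; y = λ·(8 - 13) - 20 ≡ 5. → (13, 5)
7P: (13, 5) + (4, 17). λ = (17 - 5)/(4 - 13) ≡ 12/14 mod 23. 14⁻¹ ≡ 5 (mod 23), so λ ≡ 14.
  x = λ² - 13 - 4 = 196 - 17 ≡ 18; y = λ·(13 - 18) - 5 ≡ 17. → (18, 17)
8P: (18, 17) + (4, 17). λ = (17 - 17)/(4 - 18) ≡ 0/9 mod 23. 9⁻¹ ≡ 18 (mod 23) since 9·18 = 162 ≡ 1, so λ ≡ 0.
  x = λ² - 18 - 4 = 0 - 22 ≡ 1; y = λ·(18 - 1) - 17 ≡ 6. → (1, 6)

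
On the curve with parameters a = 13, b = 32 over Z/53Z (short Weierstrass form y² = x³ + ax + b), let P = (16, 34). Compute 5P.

Repeated addition: build up to 5P.
2P: tangent at (16, 34): λ = (3·16² + 13)/(2·34) ≡ 39/15. 15⁻¹ ≡ 46 (mod 53) since 15·46 = 690 ≡ 1, so λ ≡ 39·46 ≡ 45.
  x = λ² - 16 - 16 = 2025 - 32 ≡ 32; y = λ·(16 - 32) - 34 ≡ 41. → (32, 41)
3P: (32, 41) + (16, 34). λ = (34 - 41)/(16 - 32) ≡ 46/37 mod 53. 37⁻¹ ≡ 43 (mod 53), so λ ≡ 17.
  x = λ² - 32 - 16 = 289 - 48 ≡ 29; y = λ·(32 - 29) - 41 ≡ 10. → (29, 10)
4P: (29, 10) + (16, 34). λ = (34 - 10)/(16 - 29) ≡ 24/40 mod 53. 40⁻¹ ≡ 4 (mod 53), so λ ≡ 43.
  x = λ² - 29 - 16 = 1849 - 45 ≡ 2; y = λ·(29 - 2) - 10 ≡ 38. → (2, 38)
5P: (2, 38) + (16, 34). λ = (34 - 38)/(16 - 2) ≡ 49/14 mod 53. 14⁻¹ ≡ 19 (mod 53), so λ ≡ 30.
  x = λ² - 2 - 16 = 900 - 18 ≡ 34; y = λ·(2 - 34) - 38 ≡ 9. → (34, 9)

(34, 9)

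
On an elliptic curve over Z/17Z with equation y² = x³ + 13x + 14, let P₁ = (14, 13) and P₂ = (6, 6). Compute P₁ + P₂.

(14, 13) + (6, 6). λ = (6 - 13)/(6 - 14) ≡ 10/9 mod 17. 9⁻¹ ≡ 2 (mod 17), so λ ≡ 3.
  x = λ² - 14 - 6 = 9 - 20 ≡ 6; y = λ·(14 - 6) - 13 ≡ 11. → (6, 11)

(6, 11)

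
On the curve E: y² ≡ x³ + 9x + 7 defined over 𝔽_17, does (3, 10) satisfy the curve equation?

y² = 10² ≡ 15; x³ + 9x + 7 = 61 ≡ 10 (mod 17). 15 ≠ 10.

no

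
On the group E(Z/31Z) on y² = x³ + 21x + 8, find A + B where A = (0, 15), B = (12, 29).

(0, 15) + (12, 29). λ = (29 - 15)/(12 - 0) ≡ 14/12 mod 31. 12⁻¹ ≡ 13 (mod 31) since 12·13 = 156 ≡ 1, so λ ≡ 27.
  x = λ² - 0 - 12 = 729 - 12 ≡ 4; y = λ·(0 - 4) - 15 ≡ 1. → (4, 1)

(4, 1)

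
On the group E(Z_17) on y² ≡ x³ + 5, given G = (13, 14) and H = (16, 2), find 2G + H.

(13, 3)

First 2G:
Repeated addition: build up to 2G.
2G: tangent at (13, 14): λ = (3·13² + 0)/(2·14) ≡ 14/11. 11⁻¹ ≡ 14 (mod 17), so λ ≡ 14·14 ≡ 9.
  x = λ² - 13 - 13 = 81 - 26 ≡ 4; y = λ·(13 - 4) - 14 ≡ 16. → (4, 16)
2G = (4, 16).
Finally 2G + H:
(4, 16) + (16, 2). λ = (2 - 16)/(16 - 4) ≡ 3/12 mod 17. 12⁻¹ ≡ 10 (mod 17), so λ ≡ 13.
  x = λ² - 4 - 16 = 169 - 20 ≡ 13; y = λ·(4 - 13) - 16 ≡ 3. → (13, 3)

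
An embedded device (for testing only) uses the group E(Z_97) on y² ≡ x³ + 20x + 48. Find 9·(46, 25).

Write Q = (46, 25).
Repeated addition: build up to 9Q.
2Q: tangent at (46, 25): λ = (3·46² + 20)/(2·25) ≡ 63/50. 50⁻¹ ≡ 33 (mod 97), so λ ≡ 63·33 ≡ 42.
  x = λ² - 46 - 46 = 1764 - 92 ≡ 23; y = λ·(46 - 23) - 25 ≡ 68. → (23, 68)
3Q: (23, 68) + (46, 25). λ = (25 - 68)/(46 - 23) ≡ 54/23 mod 97. 23⁻¹ ≡ 38 (mod 97) since 23·38 = 874 ≡ 1, so λ ≡ 15.
  x = λ² - 23 - 46 = 225 - 69 ≡ 59; y = λ·(23 - 59) - 68 ≡ 71. → (59, 71)
4Q: (59, 71) + (46, 25). λ = (25 - 71)/(46 - 59) ≡ 51/84 mod 97. 84⁻¹ ≡ 82 (mod 97), so λ ≡ 11.
  x = λ² - 59 - 46 = 121 - 105 ≡ 16; y = λ·(59 - 16) - 71 ≡ 14. → (16, 14)
5Q: (16, 14) + (46, 25). λ = (25 - 14)/(46 - 16) ≡ 11/30 mod 97. 30⁻¹ ≡ 55 (mod 97) since 30·55 = 1650 ≡ 1, so λ ≡ 23.
  x = λ² - 16 - 46 = 529 - 62 ≡ 79; y = λ·(16 - 79) - 14 ≡ 89. → (79, 89)
6Q: (79, 89) + (46, 25). λ = (25 - 89)/(46 - 79) ≡ 33/64 mod 97. 64⁻¹ ≡ 47 (mod 97) since 64·47 = 3008 ≡ 1, so λ ≡ 96.
  x = λ² - 79 - 46 = 9216 - 125 ≡ 70; y = λ·(79 - 70) - 89 ≡ 96. → (70, 96)
7Q: (70, 96) + (46, 25). λ = (25 - 96)/(46 - 70) ≡ 26/73 mod 97. 73⁻¹ ≡ 4 (mod 97), so λ ≡ 7.
  x = λ² - 70 - 46 = 49 - 116 ≡ 30; y = λ·(70 - 30) - 96 ≡ 87. → (30, 87)
8Q: (30, 87) + (46, 25). λ = (25 - 87)/(46 - 30) ≡ 35/16 mod 97. 16⁻¹ ≡ 91 (mod 97), so λ ≡ 81.
  x = λ² - 30 - 46 = 6561 - 76 ≡ 83; y = λ·(30 - 83) - 87 ≡ 82. → (83, 82)
9Q: (83, 82) + (46, 25). λ = (25 - 82)/(46 - 83) ≡ 40/60 mod 97. 60⁻¹ ≡ 76 (mod 97), so λ ≡ 33.
  x = λ² - 83 - 46 = 1089 - 129 ≡ 87; y = λ·(83 - 87) - 82 ≡ 77. → (87, 77)

(87, 77)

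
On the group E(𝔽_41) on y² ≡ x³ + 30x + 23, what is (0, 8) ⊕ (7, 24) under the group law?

(25, 11)

(0, 8) + (7, 24). λ = (24 - 8)/(7 - 0) ≡ 16/7 mod 41. 7⁻¹ ≡ 6 (mod 41), so λ ≡ 14.
  x = λ² - 0 - 7 = 196 - 7 ≡ 25; y = λ·(0 - 25) - 8 ≡ 11. → (25, 11)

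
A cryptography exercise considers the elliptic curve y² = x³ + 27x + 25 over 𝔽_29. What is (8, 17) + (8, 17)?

(7, 21)

tangent at (8, 17): λ = (3·8² + 27)/(2·17) ≡ 16/5. 5⁻¹ ≡ 6 (mod 29) since 5·6 = 30 ≡ 1, so λ ≡ 16·6 ≡ 9.
  x = λ² - 8 - 8 = 81 - 16 ≡ 7; y = λ·(8 - 7) - 17 ≡ 21. → (7, 21)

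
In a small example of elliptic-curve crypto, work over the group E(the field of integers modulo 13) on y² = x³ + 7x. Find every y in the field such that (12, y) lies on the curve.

x³ + 7x + 0 = 1812 ≡ 5 (mod 13).
5 is a non-residue mod 13; no y exists.

none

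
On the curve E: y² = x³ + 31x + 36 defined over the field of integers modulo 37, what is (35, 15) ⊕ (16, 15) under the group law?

(23, 22)

(35, 15) + (16, 15). λ = (15 - 15)/(16 - 35) ≡ 0/18 mod 37. 18⁻¹ ≡ 35 (mod 37), so λ ≡ 0.
  x = λ² - 35 - 16 = 0 - 51 ≡ 23; y = λ·(35 - 23) - 15 ≡ 22. → (23, 22)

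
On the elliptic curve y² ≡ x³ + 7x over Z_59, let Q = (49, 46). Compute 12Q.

(16, 45)

Double-and-add on 12 = (1100)₂. Start with Q = (49, 46) for the leading 1-bit.
double: tangent at (49, 46): λ = (3·49² + 7)/(2·46) ≡ 12/33. 33⁻¹ ≡ 34 (mod 59) since 33·34 = 1122 ≡ 1, so λ ≡ 12·34 ≡ 54.
  x = λ² - 49 - 49 = 2916 - 98 ≡ 45; y = λ·(49 - 45) - 46 ≡ 52. → (45, 52)
add Q: (45, 52) + (49, 46). λ = (46 - 52)/(49 - 45) ≡ 53/4 mod 59. 4⁻¹ ≡ 15 (mod 59) since 4·15 = 60 ≡ 1, so λ ≡ 28.
  x = λ² - 45 - 49 = 784 - 94 ≡ 41; y = λ·(45 - 41) - 52 ≡ 1. → (41, 1)
double: tangent at (41, 1): λ = (3·41² + 7)/(2·1) ≡ 35/2. 2⁻¹ ≡ 30 (mod 59), so λ ≡ 35·30 ≡ 47.
  x = λ² - 41 - 41 = 2209 - 82 ≡ 3; y = λ·(41 - 3) - 1 ≡ 15. → (3, 15)
double: tangent at (3, 15): λ = (3·3² + 7)/(2·15) ≡ 34/30. 30⁻¹ ≡ 2 (mod 59) since 30·2 = 60 ≡ 1, so λ ≡ 34·2 ≡ 9.
  x = λ² - 3 - 3 = 81 - 6 ≡ 16; y = λ·(3 - 16) - 15 ≡ 45. → (16, 45)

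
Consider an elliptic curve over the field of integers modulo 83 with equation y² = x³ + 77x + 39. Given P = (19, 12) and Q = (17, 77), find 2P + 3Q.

(11, 68)

First 2P:
Repeated addition: build up to 2P.
2P: tangent at (19, 12): λ = (3·19² + 77)/(2·12) ≡ 81/24. 24⁻¹ ≡ 45 (mod 83), so λ ≡ 81·45 ≡ 76.
  x = λ² - 19 - 19 = 5776 - 38 ≡ 11; y = λ·(19 - 11) - 12 ≡ 15. → (11, 15)
2P = (11, 15).
Next 3Q:
Repeated addition: build up to 3Q.
2Q: tangent at (17, 77): λ = (3·17² + 77)/(2·77) ≡ 31/71. 71⁻¹ ≡ 76 (mod 83), so λ ≡ 31·76 ≡ 32.
  x = λ² - 17 - 17 = 1024 - 34 ≡ 77; y = λ·(17 - 77) - 77 ≡ 78. → (77, 78)
3Q: (77, 78) + (17, 77). λ = (77 - 78)/(17 - 77) ≡ 82/23 mod 83. 23⁻¹ ≡ 65 (mod 83) since 23·65 = 1495 ≡ 1, so λ ≡ 18.
  x = λ² - 77 - 17 = 324 - 94 ≡ 64; y = λ·(77 - 64) - 78 ≡ 73. → (64, 73)
3Q = (64, 73).
Finally 2P + 3Q:
(11, 15) + (64, 73). λ = (73 - 15)/(64 - 11) ≡ 58/53 mod 83. 53⁻¹ ≡ 47 (mod 83) since 53·47 = 2491 ≡ 1, so λ ≡ 70.
  x = λ² - 11 - 64 = 4900 - 75 ≡ 11; y = λ·(11 - 11) - 15 ≡ 68. → (11, 68)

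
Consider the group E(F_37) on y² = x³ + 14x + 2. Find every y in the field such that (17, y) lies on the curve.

x³ + 14x + 2 = 5153 ≡ 10 (mod 37).
Square roots of 10 mod 37: 11 and 26 (since 11² = 121 ≡ 10).

11, 26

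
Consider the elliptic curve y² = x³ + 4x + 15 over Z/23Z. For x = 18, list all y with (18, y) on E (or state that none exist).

x³ + 4x + 15 = 5919 ≡ 8 (mod 23).
Square roots of 8 mod 23: 10 and 13 (since 10² = 100 ≡ 8).

10, 13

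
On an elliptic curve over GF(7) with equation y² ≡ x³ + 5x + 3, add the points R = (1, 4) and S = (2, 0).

(1, 4) + (2, 0). λ = (0 - 4)/(2 - 1) ≡ 3/1 mod 7. 1⁻¹ ≡ 1 (mod 7), so λ ≡ 3.
  x = λ² - 1 - 2 = 9 - 3 ≡ 6; y = λ·(1 - 6) - 4 ≡ 2. → (6, 2)

(6, 2)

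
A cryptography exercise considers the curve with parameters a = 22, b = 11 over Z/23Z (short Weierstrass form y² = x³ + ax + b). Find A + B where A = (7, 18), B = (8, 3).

(3, 14)

(7, 18) + (8, 3). λ = (3 - 18)/(8 - 7) ≡ 8/1 mod 23. 1⁻¹ ≡ 1 (mod 23) since 1·1 = 1 ≡ 1, so λ ≡ 8.
  x = λ² - 7 - 8 = 64 - 15 ≡ 3; y = λ·(7 - 3) - 18 ≡ 14. → (3, 14)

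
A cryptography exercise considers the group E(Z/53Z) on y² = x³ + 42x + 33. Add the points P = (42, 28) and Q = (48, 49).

(42, 28) + (48, 49). λ = (49 - 28)/(48 - 42) ≡ 21/6 mod 53. 6⁻¹ ≡ 9 (mod 53), so λ ≡ 30.
  x = λ² - 42 - 48 = 900 - 90 ≡ 15; y = λ·(42 - 15) - 28 ≡ 40. → (15, 40)

(15, 40)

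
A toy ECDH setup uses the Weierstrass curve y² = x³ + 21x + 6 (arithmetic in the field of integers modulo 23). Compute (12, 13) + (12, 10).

The two points share x = 12 and their y-coordinates satisfy 13 + 10 ≡ 0 (mod 23), so they are inverses. Their sum is O.

O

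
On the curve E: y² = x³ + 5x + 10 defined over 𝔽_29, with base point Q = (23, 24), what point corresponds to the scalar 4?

(18, 4)

Repeated addition: build up to 4Q.
2Q: tangent at (23, 24): λ = (3·23² + 5)/(2·24) ≡ 26/19. 19⁻¹ ≡ 26 (mod 29), so λ ≡ 26·26 ≡ 9.
  x = λ² - 23 - 23 = 81 - 46 ≡ 6; y = λ·(23 - 6) - 24 ≡ 13. → (6, 13)
3Q: (6, 13) + (23, 24). λ = (24 - 13)/(23 - 6) ≡ 11/17 mod 29. 17⁻¹ ≡ 12 (mod 29) since 17·12 = 204 ≡ 1, so λ ≡ 16.
  x = λ² - 6 - 23 = 256 - 29 ≡ 24; y = λ·(6 - 24) - 13 ≡ 18. → (24, 18)
4Q: (24, 18) + (23, 24). λ = (24 - 18)/(23 - 24) ≡ 6/28 mod 29. 28⁻¹ ≡ 28 (mod 29), so λ ≡ 23.
  x = λ² - 24 - 23 = 529 - 47 ≡ 18; y = λ·(24 - 18) - 18 ≡ 4. → (18, 4)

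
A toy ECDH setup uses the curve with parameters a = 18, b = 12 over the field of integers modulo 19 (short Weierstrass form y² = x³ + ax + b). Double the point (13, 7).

tangent at (13, 7): λ = (3·13² + 18)/(2·7) ≡ 12/14. 14⁻¹ ≡ 15 (mod 19) since 14·15 = 210 ≡ 1, so λ ≡ 12·15 ≡ 9.
  x = λ² - 13 - 13 = 81 - 26 ≡ 17; y = λ·(13 - 17) - 7 ≡ 14. → (17, 14)

(17, 14)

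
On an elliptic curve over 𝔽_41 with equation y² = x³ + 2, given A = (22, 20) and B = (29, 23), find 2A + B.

(12, 7)

First 2A:
Repeated addition: build up to 2A.
2A: tangent at (22, 20): λ = (3·22² + 0)/(2·20) ≡ 17/40. 40⁻¹ ≡ 40 (mod 41) since 40·40 = 1600 ≡ 1, so λ ≡ 17·40 ≡ 24.
  x = λ² - 22 - 22 = 576 - 44 ≡ 40; y = λ·(22 - 40) - 20 ≡ 40. → (40, 40)
2A = (40, 40).
Finally 2A + B:
(40, 40) + (29, 23). λ = (23 - 40)/(29 - 40) ≡ 24/30 mod 41. 30⁻¹ ≡ 26 (mod 41), so λ ≡ 9.
  x = λ² - 40 - 29 = 81 - 69 ≡ 12; y = λ·(40 - 12) - 40 ≡ 7. → (12, 7)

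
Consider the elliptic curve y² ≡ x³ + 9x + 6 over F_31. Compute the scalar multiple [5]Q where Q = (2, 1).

Repeated addition: build up to 5Q.
2Q: tangent at (2, 1): λ = (3·2² + 9)/(2·1) ≡ 21/2. 2⁻¹ ≡ 16 (mod 31), so λ ≡ 21·16 ≡ 26.
  x = λ² - 2 - 2 = 676 - 4 ≡ 21; y = λ·(2 - 21) - 1 ≡ 1. → (21, 1)
3Q: (21, 1) + (2, 1). λ = (1 - 1)/(2 - 21) ≡ 0/12 mod 31. 12⁻¹ ≡ 13 (mod 31) since 12·13 = 156 ≡ 1, so λ ≡ 0.
  x = λ² - 21 - 2 = 0 - 23 ≡ 8; y = λ·(21 - 8) - 1 ≡ 30. → (8, 30)
4Q: (8, 30) + (2, 1). λ = (1 - 30)/(2 - 8) ≡ 2/25 mod 31. 25⁻¹ ≡ 5 (mod 31) since 25·5 = 125 ≡ 1, so λ ≡ 10.
  x = λ² - 8 - 2 = 100 - 10 ≡ 28; y = λ·(8 - 28) - 30 ≡ 18. → (28, 18)
5Q: (28, 18) + (2, 1). λ = (1 - 18)/(2 - 28) ≡ 14/5 mod 31. 5⁻¹ ≡ 25 (mod 31) since 5·25 = 125 ≡ 1, so λ ≡ 9.
  x = λ² - 28 - 2 = 81 - 30 ≡ 20; y = λ·(28 - 20) - 18 ≡ 23. → (20, 23)

(20, 23)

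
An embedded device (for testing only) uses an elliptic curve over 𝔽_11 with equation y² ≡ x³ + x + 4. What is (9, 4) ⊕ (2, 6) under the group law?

(3, 10)

(9, 4) + (2, 6). λ = (6 - 4)/(2 - 9) ≡ 2/4 mod 11. 4⁻¹ ≡ 3 (mod 11), so λ ≡ 6.
  x = λ² - 9 - 2 = 36 - 11 ≡ 3; y = λ·(9 - 3) - 4 ≡ 10. → (3, 10)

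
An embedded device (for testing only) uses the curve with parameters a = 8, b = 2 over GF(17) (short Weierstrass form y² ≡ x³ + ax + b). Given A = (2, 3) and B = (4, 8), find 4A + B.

(9, 15)

First 4A:
Repeated addition: build up to 4A.
2A: tangent at (2, 3): λ = (3·2² + 8)/(2·3) ≡ 3/6. 6⁻¹ ≡ 3 (mod 17), so λ ≡ 3·3 ≡ 9.
  x = λ² - 2 - 2 = 81 - 4 ≡ 9; y = λ·(2 - 9) - 3 ≡ 2. → (9, 2)
3A: (9, 2) + (2, 3). λ = (3 - 2)/(2 - 9) ≡ 1/10 mod 17. 10⁻¹ ≡ 12 (mod 17) since 10·12 = 120 ≡ 1, so λ ≡ 12.
  x = λ² - 9 - 2 = 144 - 11 ≡ 14; y = λ·(9 - 14) - 2 ≡ 6. → (14, 6)
4A: (14, 6) + (2, 3). λ = (3 - 6)/(2 - 14) ≡ 14/5 mod 17. 5⁻¹ ≡ 7 (mod 17), so λ ≡ 13.
  x = λ² - 14 - 2 = 169 - 16 ≡ 0; y = λ·(14 - 0) - 6 ≡ 6. → (0, 6)
4A = (0, 6).
Finally 4A + B:
(0, 6) + (4, 8). λ = (8 - 6)/(4 - 0) ≡ 2/4 mod 17. 4⁻¹ ≡ 13 (mod 17) since 4·13 = 52 ≡ 1, so λ ≡ 9.
  x = λ² - 0 - 4 = 81 - 4 ≡ 9; y = λ·(0 - 9) - 6 ≡ 15. → (9, 15)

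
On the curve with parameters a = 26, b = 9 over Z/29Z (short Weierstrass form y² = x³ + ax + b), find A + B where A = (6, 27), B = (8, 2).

(19, 5)

(6, 27) + (8, 2). λ = (2 - 27)/(8 - 6) ≡ 4/2 mod 29. 2⁻¹ ≡ 15 (mod 29) since 2·15 = 30 ≡ 1, so λ ≡ 2.
  x = λ² - 6 - 8 = 4 - 14 ≡ 19; y = λ·(6 - 19) - 27 ≡ 5. → (19, 5)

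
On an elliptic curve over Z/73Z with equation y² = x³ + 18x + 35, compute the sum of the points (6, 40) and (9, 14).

(6, 40) + (9, 14). λ = (14 - 40)/(9 - 6) ≡ 47/3 mod 73. 3⁻¹ ≡ 49 (mod 73), so λ ≡ 40.
  x = λ² - 6 - 9 = 1600 - 15 ≡ 52; y = λ·(6 - 52) - 40 ≡ 18. → (52, 18)

(52, 18)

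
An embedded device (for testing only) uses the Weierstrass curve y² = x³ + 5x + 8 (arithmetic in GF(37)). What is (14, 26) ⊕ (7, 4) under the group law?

(7, 33)

(14, 26) + (7, 4). λ = (4 - 26)/(7 - 14) ≡ 15/30 mod 37. 30⁻¹ ≡ 21 (mod 37) since 30·21 = 630 ≡ 1, so λ ≡ 19.
  x = λ² - 14 - 7 = 361 - 21 ≡ 7; y = λ·(14 - 7) - 26 ≡ 33. → (7, 33)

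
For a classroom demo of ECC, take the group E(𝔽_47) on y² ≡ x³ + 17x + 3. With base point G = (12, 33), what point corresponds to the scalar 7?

(31, 37)

Double-and-add on 7 = (111)₂. Start with G = (12, 33) for the leading 1-bit.
double: tangent at (12, 33): λ = (3·12² + 17)/(2·33) ≡ 26/19. 19⁻¹ ≡ 5 (mod 47), so λ ≡ 26·5 ≡ 36.
  x = λ² - 12 - 12 = 1296 - 24 ≡ 3; y = λ·(12 - 3) - 33 ≡ 9. → (3, 9)
add G: (3, 9) + (12, 33). λ = (33 - 9)/(12 - 3) ≡ 24/9 mod 47. 9⁻¹ ≡ 21 (mod 47), so λ ≡ 34.
  x = λ² - 3 - 12 = 1156 - 15 ≡ 13; y = λ·(3 - 13) - 9 ≡ 27. → (13, 27)
double: tangent at (13, 27): λ = (3·13² + 17)/(2·27) ≡ 7/7. 7⁻¹ ≡ 27 (mod 47) since 7·27 = 189 ≡ 1, so λ ≡ 7·27 ≡ 1.
  x = λ² - 13 - 13 = 1 - 26 ≡ 22; y = λ·(13 - 22) - 27 ≡ 11. → (22, 11)
add G: (22, 11) + (12, 33). λ = (33 - 11)/(12 - 22) ≡ 22/37 mod 47. 37⁻¹ ≡ 14 (mod 47) since 37·14 = 518 ≡ 1, so λ ≡ 26.
  x = λ² - 22 - 12 = 676 - 34 ≡ 31; y = λ·(22 - 31) - 11 ≡ 37. → (31, 37)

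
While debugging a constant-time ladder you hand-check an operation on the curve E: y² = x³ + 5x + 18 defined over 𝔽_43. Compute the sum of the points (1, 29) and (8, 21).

(16, 25)

(1, 29) + (8, 21). λ = (21 - 29)/(8 - 1) ≡ 35/7 mod 43. 7⁻¹ ≡ 37 (mod 43), so λ ≡ 5.
  x = λ² - 1 - 8 = 25 - 9 ≡ 16; y = λ·(1 - 16) - 29 ≡ 25. → (16, 25)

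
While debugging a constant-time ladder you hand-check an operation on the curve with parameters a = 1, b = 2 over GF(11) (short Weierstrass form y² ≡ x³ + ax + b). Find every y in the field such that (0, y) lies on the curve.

x³ + 1x + 2 = 2 ≡ 2 (mod 11).
2 is a non-residue mod 11; no y exists.

none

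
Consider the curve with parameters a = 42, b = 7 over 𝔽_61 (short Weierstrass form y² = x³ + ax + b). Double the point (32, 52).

tangent at (32, 52): λ = (3·32² + 42)/(2·52) ≡ 3/43. 43⁻¹ ≡ 44 (mod 61), so λ ≡ 3·44 ≡ 10.
  x = λ² - 32 - 32 = 100 - 64 ≡ 36; y = λ·(32 - 36) - 52 ≡ 30. → (36, 30)

(36, 30)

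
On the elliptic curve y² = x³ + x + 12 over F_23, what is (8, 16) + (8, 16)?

tangent at (8, 16): λ = (3·8² + 1)/(2·16) ≡ 9/9. 9⁻¹ ≡ 18 (mod 23), so λ ≡ 9·18 ≡ 1.
  x = λ² - 8 - 8 = 1 - 16 ≡ 8; y = λ·(8 - 8) - 16 ≡ 7. → (8, 7)

(8, 7)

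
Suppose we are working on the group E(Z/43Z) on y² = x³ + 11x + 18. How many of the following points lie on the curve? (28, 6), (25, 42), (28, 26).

(28, 6): 6² ≡ 36, rhs ≡ 4 → off.
(25, 42): 42² ≡ 1, rhs ≡ 8 → off.
(28, 26): 26² ≡ 31, rhs ≡ 4 → off.

0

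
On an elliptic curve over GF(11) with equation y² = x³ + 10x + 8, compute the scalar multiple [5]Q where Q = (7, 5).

(6, 8)

Double-and-add on 5 = (101)₂. Start with Q = (7, 5) for the leading 1-bit.
double: tangent at (7, 5): λ = (3·7² + 10)/(2·5) ≡ 3/10. 10⁻¹ ≡ 10 (mod 11), so λ ≡ 3·10 ≡ 8.
  x = λ² - 7 - 7 = 64 - 14 ≡ 6; y = λ·(7 - 6) - 5 ≡ 3. → (6, 3)
double: tangent at (6, 3): λ = (3·6² + 10)/(2·3) ≡ 8/6. 6⁻¹ ≡ 2 (mod 11), so λ ≡ 8·2 ≡ 5.
  x = λ² - 6 - 6 = 25 - 12 ≡ 2; y = λ·(6 - 2) - 3 ≡ 6. → (2, 6)
add Q: (2, 6) + (7, 5). λ = (5 - 6)/(7 - 2) ≡ 10/5 mod 11. 5⁻¹ ≡ 9 (mod 11), so λ ≡ 2.
  x = λ² - 2 - 7 = 4 - 9 ≡ 6; y = λ·(2 - 6) - 6 ≡ 8. → (6, 8)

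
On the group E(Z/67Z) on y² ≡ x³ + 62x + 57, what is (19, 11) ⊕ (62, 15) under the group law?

(40, 26)

(19, 11) + (62, 15). λ = (15 - 11)/(62 - 19) ≡ 4/43 mod 67. 43⁻¹ ≡ 53 (mod 67), so λ ≡ 11.
  x = λ² - 19 - 62 = 121 - 81 ≡ 40; y = λ·(19 - 40) - 11 ≡ 26. → (40, 26)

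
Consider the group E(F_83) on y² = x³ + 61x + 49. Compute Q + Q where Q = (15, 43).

(48, 78)

tangent at (15, 43): λ = (3·15² + 61)/(2·43) ≡ 72/3. 3⁻¹ ≡ 28 (mod 83) since 3·28 = 84 ≡ 1, so λ ≡ 72·28 ≡ 24.
  x = λ² - 15 - 15 = 576 - 30 ≡ 48; y = λ·(15 - 48) - 43 ≡ 78. → (48, 78)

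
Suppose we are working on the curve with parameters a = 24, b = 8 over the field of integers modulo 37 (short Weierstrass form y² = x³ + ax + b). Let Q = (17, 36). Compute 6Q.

Double-and-add on 6 = (110)₂. Start with Q = (17, 36) for the leading 1-bit.
double: tangent at (17, 36): λ = (3·17² + 24)/(2·36) ≡ 3/35. 35⁻¹ ≡ 18 (mod 37), so λ ≡ 3·18 ≡ 17.
  x = λ² - 17 - 17 = 289 - 34 ≡ 33; y = λ·(17 - 33) - 36 ≡ 25. → (33, 25)
add Q: (33, 25) + (17, 36). λ = (36 - 25)/(17 - 33) ≡ 11/21 mod 37. 21⁻¹ ≡ 30 (mod 37), so λ ≡ 34.
  x = λ² - 33 - 17 = 1156 - 50 ≡ 33; y = λ·(33 - 33) - 25 ≡ 12. → (33, 12)
double: tangent at (33, 12): λ = (3·33² + 24)/(2·12) ≡ 35/24. 24⁻¹ ≡ 17 (mod 37), so λ ≡ 35·17 ≡ 3.
  x = λ² - 33 - 33 = 9 - 66 ≡ 17; y = λ·(33 - 17) - 12 ≡ 36. → (17, 36)

(17, 36)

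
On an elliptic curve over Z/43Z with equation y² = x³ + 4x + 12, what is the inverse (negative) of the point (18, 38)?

(18, 5)

-(18, 38) = (18, -38 mod 43) = (18, 5).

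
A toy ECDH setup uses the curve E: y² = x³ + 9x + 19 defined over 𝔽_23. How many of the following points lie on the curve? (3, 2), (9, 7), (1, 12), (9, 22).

(3, 2): 2² ≡ 4, rhs ≡ 4 → on.
(9, 7): 7² ≡ 3, rhs ≡ 1 → off.
(1, 12): 12² ≡ 6, rhs ≡ 6 → on.
(9, 22): 22² ≡ 1, rhs ≡ 1 → on.

3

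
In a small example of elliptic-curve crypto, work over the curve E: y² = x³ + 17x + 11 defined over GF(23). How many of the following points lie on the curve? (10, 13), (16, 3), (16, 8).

(10, 13): 13² ≡ 8, rhs ≡ 8 → on.
(16, 3): 3² ≡ 9, rhs ≡ 9 → on.
(16, 8): 8² ≡ 18, rhs ≡ 9 → off.

2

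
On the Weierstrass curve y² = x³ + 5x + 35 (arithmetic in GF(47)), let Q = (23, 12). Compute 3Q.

(7, 32)

Repeated addition: build up to 3Q.
2Q: tangent at (23, 12): λ = (3·23² + 5)/(2·12) ≡ 41/24. 24⁻¹ ≡ 2 (mod 47) since 24·2 = 48 ≡ 1, so λ ≡ 41·2 ≡ 35.
  x = λ² - 23 - 23 = 1225 - 46 ≡ 4; y = λ·(23 - 4) - 12 ≡ 42. → (4, 42)
3Q: (4, 42) + (23, 12). λ = (12 - 42)/(23 - 4) ≡ 17/19 mod 47. 19⁻¹ ≡ 5 (mod 47), so λ ≡ 38.
  x = λ² - 4 - 23 = 1444 - 27 ≡ 7; y = λ·(4 - 7) - 42 ≡ 32. → (7, 32)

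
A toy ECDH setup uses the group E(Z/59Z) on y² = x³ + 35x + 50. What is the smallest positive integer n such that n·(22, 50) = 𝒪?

2P: tangent at (22, 50): λ = (3·22² + 35)/(2·50) ≡ 12/41. 41⁻¹ ≡ 36 (mod 59), so λ ≡ 12·36 ≡ 19.
  x = λ² - 22 - 22 = 361 - 44 ≡ 22; y = λ·(22 - 22) - 50 ≡ 9. → (22, 9)
3P: (22, 9) + (22, 50): same x and y₁ ≡ -y₂, so the sum is 𝒪.
3P = 𝒪, so the order is 3.

3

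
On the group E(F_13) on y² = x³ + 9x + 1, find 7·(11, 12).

(7, 2)

Write G = (11, 12).
Repeated addition: build up to 7G.
2G: tangent at (11, 12): λ = (3·11² + 9)/(2·12) ≡ 8/11. 11⁻¹ ≡ 6 (mod 13) since 11·6 = 66 ≡ 1, so λ ≡ 8·6 ≡ 9.
  x = λ² - 11 - 11 = 81 - 22 ≡ 7; y = λ·(11 - 7) - 12 ≡ 11. → (7, 11)
3G: (7, 11) + (11, 12). λ = (12 - 11)/(11 - 7) ≡ 1/4 mod 13. 4⁻¹ ≡ 10 (mod 13), so λ ≡ 10.
  x = λ² - 7 - 11 = 100 - 18 ≡ 4; y = λ·(7 - 4) - 11 ≡ 6. → (4, 6)
4G: (4, 6) + (11, 12). λ = (12 - 6)/(11 - 4) ≡ 6/7 mod 13. 7⁻¹ ≡ 2 (mod 13), so λ ≡ 12.
  x = λ² - 4 - 11 = 144 - 15 ≡ 12; y = λ·(4 - 12) - 6 ≡ 2. → (12, 2)
5G: (12, 2) + (11, 12). λ = (12 - 2)/(11 - 12) ≡ 10/12 mod 13. 12⁻¹ ≡ 12 (mod 13) since 12·12 = 144 ≡ 1, so λ ≡ 3.
  x = λ² - 12 - 11 = 9 - 23 ≡ 12; y = λ·(12 - 12) - 2 ≡ 11. → (12, 11)
6G: (12, 11) + (11, 12). λ = (12 - 11)/(11 - 12) ≡ 1/12 mod 13. 12⁻¹ ≡ 12 (mod 13), so λ ≡ 12.
  x = λ² - 12 - 11 = 144 - 23 ≡ 4; y = λ·(12 - 4) - 11 ≡ 7. → (4, 7)
7G: (4, 7) + (11, 12). λ = (12 - 7)/(11 - 4) ≡ 5/7 mod 13. 7⁻¹ ≡ 2 (mod 13), so λ ≡ 10.
  x = λ² - 4 - 11 = 100 - 15 ≡ 7; y = λ·(4 - 7) - 7 ≡ 2. → (7, 2)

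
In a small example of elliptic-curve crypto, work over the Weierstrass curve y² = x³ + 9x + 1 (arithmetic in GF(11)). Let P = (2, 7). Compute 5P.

Double-and-add on 5 = (101)₂. Start with P = (2, 7) for the leading 1-bit.
double: tangent at (2, 7): λ = (3·2² + 9)/(2·7) ≡ 10/3. 3⁻¹ ≡ 4 (mod 11) since 3·4 = 12 ≡ 1, so λ ≡ 10·4 ≡ 7.
  x = λ² - 2 - 2 = 49 - 4 ≡ 1; y = λ·(2 - 1) - 7 ≡ 0. → (1, 0)
double: (1, 0) + (1, 0): same x and y₁ ≡ -y₂, so the sum is O.
add P: O + (2, 7) = (2, 7) (identity).

(2, 7)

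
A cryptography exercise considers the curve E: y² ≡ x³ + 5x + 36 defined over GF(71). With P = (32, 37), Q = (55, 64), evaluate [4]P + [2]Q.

(54, 47)

First 4P:
Double-and-add on 4 = (100)₂. Start with P = (32, 37) for the leading 1-bit.
double: tangent at (32, 37): λ = (3·32² + 5)/(2·37) ≡ 24/3. 3⁻¹ ≡ 24 (mod 71), so λ ≡ 24·24 ≡ 8.
  x = λ² - 32 - 32 = 64 - 64 ≡ 0; y = λ·(32 - 0) - 37 ≡ 6. → (0, 6)
double: tangent at (0, 6): λ = (3·0² + 5)/(2·6) ≡ 5/12. 12⁻¹ ≡ 6 (mod 71) since 12·6 = 72 ≡ 1, so λ ≡ 5·6 ≡ 30.
  x = λ² - 0 - 0 = 900 - 0 ≡ 48; y = λ·(0 - 48) - 6 ≡ 45. → (48, 45)
4P = (48, 45).
Next 2Q:
Repeated addition: build up to 2Q.
2Q: tangent at (55, 64): λ = (3·55² + 5)/(2·64) ≡ 63/57. 57⁻¹ ≡ 5 (mod 71), so λ ≡ 63·5 ≡ 31.
  x = λ² - 55 - 55 = 961 - 110 ≡ 70; y = λ·(55 - 70) - 64 ≡ 39. → (70, 39)
2Q = (70, 39).
Finally 4P + 2Q:
(48, 45) + (70, 39). λ = (39 - 45)/(70 - 48) ≡ 65/22 mod 71. 22⁻¹ ≡ 42 (mod 71) since 22·42 = 924 ≡ 1, so λ ≡ 32.
  x = λ² - 48 - 70 = 1024 - 118 ≡ 54; y = λ·(48 - 54) - 45 ≡ 47. → (54, 47)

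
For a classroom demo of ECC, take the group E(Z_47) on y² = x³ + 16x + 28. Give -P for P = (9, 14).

(9, 33)

-(9, 14) = (9, -14 mod 47) = (9, 33).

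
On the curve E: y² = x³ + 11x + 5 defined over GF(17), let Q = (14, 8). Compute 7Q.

Double-and-add on 7 = (111)₂. Start with Q = (14, 8) for the leading 1-bit.
double: tangent at (14, 8): λ = (3·14² + 11)/(2·8) ≡ 4/16. 16⁻¹ ≡ 16 (mod 17), so λ ≡ 4·16 ≡ 13.
  x = λ² - 14 - 14 = 169 - 28 ≡ 5; y = λ·(14 - 5) - 8 ≡ 7. → (5, 7)
add Q: (5, 7) + (14, 8). λ = (8 - 7)/(14 - 5) ≡ 1/9 mod 17. 9⁻¹ ≡ 2 (mod 17), so λ ≡ 2.
  x = λ² - 5 - 14 = 4 - 19 ≡ 2; y = λ·(5 - 2) - 7 ≡ 16. → (2, 16)
double: tangent at (2, 16): λ = (3·2² + 11)/(2·16) ≡ 6/15. 15⁻¹ ≡ 8 (mod 17), so λ ≡ 6·8 ≡ 14.
  x = λ² - 2 - 2 = 196 - 4 ≡ 5; y = λ·(2 - 5) - 16 ≡ 10. → (5, 10)
add Q: (5, 10) + (14, 8). λ = (8 - 10)/(14 - 5) ≡ 15/9 mod 17. 9⁻¹ ≡ 2 (mod 17), so λ ≡ 13.
  x = λ² - 5 - 14 = 169 - 19 ≡ 14; y = λ·(5 - 14) - 10 ≡ 9. → (14, 9)

(14, 9)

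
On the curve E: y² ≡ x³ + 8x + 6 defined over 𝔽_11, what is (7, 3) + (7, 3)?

tangent at (7, 3): λ = (3·7² + 8)/(2·3) ≡ 1/6. 6⁻¹ ≡ 2 (mod 11), so λ ≡ 1·2 ≡ 2.
  x = λ² - 7 - 7 = 4 - 14 ≡ 1; y = λ·(7 - 1) - 3 ≡ 9. → (1, 9)

(1, 9)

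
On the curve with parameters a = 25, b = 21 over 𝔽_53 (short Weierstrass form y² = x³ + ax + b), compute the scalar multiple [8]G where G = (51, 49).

Repeated addition: build up to 8G.
2G: tangent at (51, 49): λ = (3·51² + 25)/(2·49) ≡ 37/45. 45⁻¹ ≡ 33 (mod 53) since 45·33 = 1485 ≡ 1, so λ ≡ 37·33 ≡ 2.
  x = λ² - 51 - 51 = 4 - 102 ≡ 8; y = λ·(51 - 8) - 49 ≡ 37. → (8, 37)
3G: (8, 37) + (51, 49). λ = (49 - 37)/(51 - 8) ≡ 12/43 mod 53. 43⁻¹ ≡ 37 (mod 53), so λ ≡ 20.
  x = λ² - 8 - 51 = 400 - 59 ≡ 23; y = λ·(8 - 23) - 37 ≡ 34. → (23, 34)
4G: (23, 34) + (51, 49). λ = (49 - 34)/(51 - 23) ≡ 15/28 mod 53. 28⁻¹ ≡ 36 (mod 53) since 28·36 = 1008 ≡ 1, so λ ≡ 10.
  x = λ² - 23 - 51 = 100 - 74 ≡ 26; y = λ·(23 - 26) - 34 ≡ 42. → (26, 42)
5G: (26, 42) + (51, 49). λ = (49 - 42)/(51 - 26) ≡ 7/25 mod 53. 25⁻¹ ≡ 17 (mod 53) since 25·17 = 425 ≡ 1, so λ ≡ 13.
  x = λ² - 26 - 51 = 169 - 77 ≡ 39; y = λ·(26 - 39) - 42 ≡ 1. → (39, 1)
6G: (39, 1) + (51, 49). λ = (49 - 1)/(51 - 39) ≡ 48/12 mod 53. 12⁻¹ ≡ 31 (mod 53), so λ ≡ 4.
  x = λ² - 39 - 51 = 16 - 90 ≡ 32; y = λ·(39 - 32) - 1 ≡ 27. → (32, 27)
7G: (32, 27) + (51, 49). λ = (49 - 27)/(51 - 32) ≡ 22/19 mod 53. 19⁻¹ ≡ 14 (mod 53), so λ ≡ 43.
  x = λ² - 32 - 51 = 1849 - 83 ≡ 17; y = λ·(32 - 17) - 27 ≡ 35. → (17, 35)
8G: (17, 35) + (51, 49). λ = (49 - 35)/(51 - 17) ≡ 14/34 mod 53. 34⁻¹ ≡ 39 (mod 53) since 34·39 = 1326 ≡ 1, so λ ≡ 16.
  x = λ² - 17 - 51 = 256 - 68 ≡ 29; y = λ·(17 - 29) - 35 ≡ 38. → (29, 38)

(29, 38)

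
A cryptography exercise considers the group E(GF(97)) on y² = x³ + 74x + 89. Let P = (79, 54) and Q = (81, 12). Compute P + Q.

(87, 17)

(79, 54) + (81, 12). λ = (12 - 54)/(81 - 79) ≡ 55/2 mod 97. 2⁻¹ ≡ 49 (mod 97) since 2·49 = 98 ≡ 1, so λ ≡ 76.
  x = λ² - 79 - 81 = 5776 - 160 ≡ 87; y = λ·(79 - 87) - 54 ≡ 17. → (87, 17)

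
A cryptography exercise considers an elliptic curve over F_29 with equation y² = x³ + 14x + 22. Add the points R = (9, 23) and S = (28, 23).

(21, 6)

(9, 23) + (28, 23). λ = (23 - 23)/(28 - 9) ≡ 0/19 mod 29. 19⁻¹ ≡ 26 (mod 29), so λ ≡ 0.
  x = λ² - 9 - 28 = 0 - 37 ≡ 21; y = λ·(9 - 21) - 23 ≡ 6. → (21, 6)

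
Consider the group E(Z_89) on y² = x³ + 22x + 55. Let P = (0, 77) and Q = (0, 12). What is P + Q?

The two points share x = 0 and their y-coordinates satisfy 77 + 12 ≡ 0 (mod 89), so they are inverses. Their sum is O.

O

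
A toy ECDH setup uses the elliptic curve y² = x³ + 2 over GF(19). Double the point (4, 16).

tangent at (4, 16): λ = (3·4² + 0)/(2·16) ≡ 10/13. 13⁻¹ ≡ 3 (mod 19), so λ ≡ 10·3 ≡ 11.
  x = λ² - 4 - 4 = 121 - 8 ≡ 18; y = λ·(4 - 18) - 16 ≡ 1. → (18, 1)

(18, 1)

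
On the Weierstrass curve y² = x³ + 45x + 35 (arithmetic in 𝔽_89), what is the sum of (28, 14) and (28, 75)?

The two points share x = 28 and their y-coordinates satisfy 14 + 75 ≡ 0 (mod 89), so they are inverses. Their sum is ∞.

O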